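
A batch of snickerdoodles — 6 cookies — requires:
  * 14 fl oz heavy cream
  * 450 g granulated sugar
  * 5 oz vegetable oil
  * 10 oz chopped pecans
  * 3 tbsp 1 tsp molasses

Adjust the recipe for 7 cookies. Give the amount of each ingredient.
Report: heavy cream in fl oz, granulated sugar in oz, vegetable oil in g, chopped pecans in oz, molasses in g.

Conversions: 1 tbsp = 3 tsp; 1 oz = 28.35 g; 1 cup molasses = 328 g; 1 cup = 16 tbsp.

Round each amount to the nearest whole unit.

Scaling factor: 7/6.
heavy cream: 14 fl oz × 7/6 ≈ 16 fl oz
granulated sugar: 450 g × 7/6 ÷ 28.35 g/oz ≈ 19 oz
vegetable oil: 5 oz × 7/6 × 28.35 g/oz ≈ 165 g
chopped pecans: 10 oz × 7/6 ≈ 12 oz
molasses: (3 tbsp + 1 tsp = 10/3 tbsp) × 7/6 ÷ 16 tbsp/cup × 328 g/cup ≈ 80 g

heavy cream: 16 fl oz; granulated sugar: 19 oz; vegetable oil: 165 g; chopped pecans: 12 oz; molasses: 80 g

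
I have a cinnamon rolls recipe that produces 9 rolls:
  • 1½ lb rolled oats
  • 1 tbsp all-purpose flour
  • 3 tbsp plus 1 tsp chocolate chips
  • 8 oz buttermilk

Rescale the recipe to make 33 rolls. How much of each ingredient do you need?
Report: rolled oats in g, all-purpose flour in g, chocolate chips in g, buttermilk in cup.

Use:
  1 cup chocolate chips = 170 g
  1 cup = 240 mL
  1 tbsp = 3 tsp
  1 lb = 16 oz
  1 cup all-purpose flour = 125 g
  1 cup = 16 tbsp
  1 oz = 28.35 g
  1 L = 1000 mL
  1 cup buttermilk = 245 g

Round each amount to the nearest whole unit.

rolled oats: 2495 g; all-purpose flour: 29 g; chocolate chips: 130 g; buttermilk: 3 cup

Scaling factor: 33/9 = 11/3.
rolled oats: 1.5 lb × 11/3 × 16 oz/lb × 28.35 g/oz ≈ 2495 g
all-purpose flour: 1 tbsp × 11/3 ÷ 16 tbsp/cup × 125 g/cup ≈ 29 g
chocolate chips: (3 tbsp + 1 tsp = 10/3 tbsp) × 11/3 ÷ 16 tbsp/cup × 170 g/cup ≈ 130 g
buttermilk: 8 oz × 11/3 × 28.35 g/oz ÷ 245 g/cup ≈ 3 cup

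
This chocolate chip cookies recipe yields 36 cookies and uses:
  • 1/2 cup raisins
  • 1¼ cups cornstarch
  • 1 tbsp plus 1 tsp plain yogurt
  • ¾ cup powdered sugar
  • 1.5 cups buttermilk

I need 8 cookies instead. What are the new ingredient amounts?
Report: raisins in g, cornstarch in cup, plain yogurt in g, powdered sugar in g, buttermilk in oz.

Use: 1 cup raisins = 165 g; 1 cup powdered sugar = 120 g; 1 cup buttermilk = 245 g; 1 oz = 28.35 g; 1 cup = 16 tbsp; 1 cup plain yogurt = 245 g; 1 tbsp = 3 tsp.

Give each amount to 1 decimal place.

Scaling factor: 8/36 = 2/9.
raisins: 0.5 cup × 2/9 × 165 g/cup ≈ 18.3 g
cornstarch: 1.25 cup × 2/9 ≈ 0.3 cup
plain yogurt: (1 tbsp + 1 tsp = 4/3 tbsp) × 2/9 ÷ 16 tbsp/cup × 245 g/cup ≈ 4.5 g
powdered sugar: 0.75 cup × 2/9 × 120 g/cup = 20.0 g
buttermilk: 1.5 cup × 2/9 × 245 g/cup ÷ 28.35 g/oz ≈ 2.9 oz

raisins: 18.3 g; cornstarch: 0.3 cup; plain yogurt: 4.5 g; powdered sugar: 20.0 g; buttermilk: 2.9 oz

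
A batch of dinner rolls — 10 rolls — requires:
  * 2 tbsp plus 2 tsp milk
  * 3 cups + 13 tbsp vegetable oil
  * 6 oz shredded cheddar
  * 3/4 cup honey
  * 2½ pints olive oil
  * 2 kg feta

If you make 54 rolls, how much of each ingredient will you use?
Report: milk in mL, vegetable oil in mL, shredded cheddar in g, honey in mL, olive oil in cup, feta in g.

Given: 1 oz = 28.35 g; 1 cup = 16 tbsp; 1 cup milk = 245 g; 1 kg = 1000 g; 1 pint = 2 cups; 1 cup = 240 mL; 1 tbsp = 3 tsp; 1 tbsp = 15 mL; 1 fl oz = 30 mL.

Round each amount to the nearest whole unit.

milk: 216 mL; vegetable oil: 4941 mL; shredded cheddar: 919 g; honey: 972 mL; olive oil: 27 cup; feta: 10800 g

Scaling factor: 54/10 = 27/5 = 5.4.
milk: (2 tbsp + 2 tsp = 8/3 tbsp) × 27/5 × 15 mL/tbsp = 216 mL
vegetable oil: (3 cup + 13 tbsp = 3.8125 cup) × 27/5 × 240 mL/cup = 4941 mL
shredded cheddar: 6 oz × 27/5 × 28.35 g/oz ≈ 919 g
honey: 0.75 cup × 27/5 × 240 mL/cup = 972 mL
olive oil: 2.5 pint × 27/5 × 2 cup/pint = 27 cup
feta: 2 kg × 27/5 × 1000 g/kg = 10800 g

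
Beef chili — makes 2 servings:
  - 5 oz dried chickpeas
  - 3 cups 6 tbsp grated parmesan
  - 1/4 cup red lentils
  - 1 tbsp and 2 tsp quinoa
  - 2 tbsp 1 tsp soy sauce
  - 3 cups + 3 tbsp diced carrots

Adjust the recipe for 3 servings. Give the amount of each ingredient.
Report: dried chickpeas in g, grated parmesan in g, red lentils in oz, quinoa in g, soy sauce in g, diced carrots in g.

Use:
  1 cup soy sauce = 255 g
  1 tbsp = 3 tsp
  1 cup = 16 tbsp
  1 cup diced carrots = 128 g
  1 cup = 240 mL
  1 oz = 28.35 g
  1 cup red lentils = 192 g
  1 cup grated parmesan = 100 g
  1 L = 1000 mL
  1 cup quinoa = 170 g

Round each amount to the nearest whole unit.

dried chickpeas: 213 g; grated parmesan: 506 g; red lentils: 3 oz; quinoa: 27 g; soy sauce: 56 g; diced carrots: 612 g

Scaling factor: 3/2 = 1.5.
dried chickpeas: 5 oz × 3/2 × 28.35 g/oz ≈ 213 g
grated parmesan: (3 cup + 6 tbsp = 3.375 cup) × 3/2 × 100 g/cup ≈ 506 g
red lentils: 0.25 cup × 3/2 × 192 g/cup ÷ 28.35 g/oz ≈ 3 oz
quinoa: (1 tbsp + 2 tsp = 5/3 tbsp) × 3/2 ÷ 16 tbsp/cup × 170 g/cup ≈ 27 g
soy sauce: (2 tbsp + 1 tsp = 7/3 tbsp) × 3/2 ÷ 16 tbsp/cup × 255 g/cup ≈ 56 g
diced carrots: (3 cup + 3 tbsp = 3.1875 cup) × 3/2 × 128 g/cup = 612 g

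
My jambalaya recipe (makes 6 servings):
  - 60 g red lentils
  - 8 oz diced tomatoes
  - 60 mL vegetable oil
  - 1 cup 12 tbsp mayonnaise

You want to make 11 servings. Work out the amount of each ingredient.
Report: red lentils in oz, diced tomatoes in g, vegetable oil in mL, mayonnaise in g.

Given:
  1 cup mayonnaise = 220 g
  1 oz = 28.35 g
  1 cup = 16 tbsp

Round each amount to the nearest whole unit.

Scaling factor: 11/6.
red lentils: 60 g × 11/6 ÷ 28.35 g/oz ≈ 4 oz
diced tomatoes: 8 oz × 11/6 × 28.35 g/oz ≈ 416 g
vegetable oil: 60 mL × 11/6 = 110 mL
mayonnaise: (1 cup + 12 tbsp = 1.75 cup) × 11/6 × 220 g/cup ≈ 706 g

red lentils: 4 oz; diced tomatoes: 416 g; vegetable oil: 110 mL; mayonnaise: 706 g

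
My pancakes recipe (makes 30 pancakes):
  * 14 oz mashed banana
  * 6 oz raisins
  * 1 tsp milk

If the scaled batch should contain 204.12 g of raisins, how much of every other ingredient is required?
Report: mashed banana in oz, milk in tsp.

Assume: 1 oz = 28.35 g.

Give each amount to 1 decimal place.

The original recipe has 170.1 g of raisins, so the scaling factor is 204.12 ÷ 170.1 = 6/5 = 1.2.
mashed banana: 14 oz × 6/5 = 16.8 oz
milk: 1 tsp × 6/5 = 1.2 tsp

mashed banana: 16.8 oz; milk: 1.2 tsp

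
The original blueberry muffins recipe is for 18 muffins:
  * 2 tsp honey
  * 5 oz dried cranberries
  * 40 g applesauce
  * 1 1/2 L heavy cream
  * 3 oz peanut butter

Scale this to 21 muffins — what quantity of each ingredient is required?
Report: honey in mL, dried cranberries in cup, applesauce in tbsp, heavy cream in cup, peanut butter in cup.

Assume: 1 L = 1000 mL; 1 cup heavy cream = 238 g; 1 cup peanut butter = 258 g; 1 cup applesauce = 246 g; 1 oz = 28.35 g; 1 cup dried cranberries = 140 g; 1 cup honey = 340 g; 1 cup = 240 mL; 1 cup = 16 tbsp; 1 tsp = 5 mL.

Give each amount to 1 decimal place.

Scaling factor: 21/18 = 7/6.
honey: 2 tsp × 7/6 × 5 mL/tsp ≈ 11.7 mL
dried cranberries: 5 oz × 7/6 × 28.35 g/oz ÷ 140 g/cup ≈ 1.2 cup
applesauce: 40 g × 7/6 ÷ 246 g/cup × 16 tbsp/cup ≈ 3.0 tbsp
heavy cream: 1.5 L × 7/6 × 1000 mL/L ÷ 240 mL/cup ≈ 7.3 cup
peanut butter: 3 oz × 7/6 × 28.35 g/oz ÷ 258 g/cup ≈ 0.4 cup

honey: 11.7 mL; dried cranberries: 1.2 cup; applesauce: 3.0 tbsp; heavy cream: 7.3 cup; peanut butter: 0.4 cup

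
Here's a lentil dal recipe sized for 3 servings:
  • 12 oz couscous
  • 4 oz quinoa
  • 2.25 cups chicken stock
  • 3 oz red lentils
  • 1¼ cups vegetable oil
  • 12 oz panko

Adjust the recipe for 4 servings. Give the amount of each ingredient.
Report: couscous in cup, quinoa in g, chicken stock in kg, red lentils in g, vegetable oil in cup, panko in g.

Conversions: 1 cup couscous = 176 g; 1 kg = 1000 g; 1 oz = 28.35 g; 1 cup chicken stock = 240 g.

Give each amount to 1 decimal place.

Scaling factor: 4/3.
couscous: 12 oz × 4/3 × 28.35 g/oz ÷ 176 g/cup ≈ 2.6 cup
quinoa: 4 oz × 4/3 × 28.35 g/oz = 151.2 g
chicken stock: 2.25 cup × 4/3 × 240 g/cup ÷ 1000 g/kg ≈ 0.7 kg
red lentils: 3 oz × 4/3 × 28.35 g/oz = 113.4 g
vegetable oil: 1.25 cup × 4/3 ≈ 1.7 cup
panko: 12 oz × 4/3 × 28.35 g/oz = 453.6 g

couscous: 2.6 cup; quinoa: 151.2 g; chicken stock: 0.7 kg; red lentils: 113.4 g; vegetable oil: 1.7 cup; panko: 453.6 g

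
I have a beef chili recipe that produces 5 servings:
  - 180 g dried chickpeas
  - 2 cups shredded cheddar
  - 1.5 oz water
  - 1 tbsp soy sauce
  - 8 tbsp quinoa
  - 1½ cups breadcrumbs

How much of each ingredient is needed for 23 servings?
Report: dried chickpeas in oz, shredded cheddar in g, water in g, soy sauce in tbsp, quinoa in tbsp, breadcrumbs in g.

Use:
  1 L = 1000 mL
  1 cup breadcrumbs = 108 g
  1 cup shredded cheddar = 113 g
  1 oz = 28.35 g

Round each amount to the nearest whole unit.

Scaling factor: 23/5 = 4.6.
dried chickpeas: 180 g × 23/5 ÷ 28.35 g/oz ≈ 29 oz
shredded cheddar: 2 cup × 23/5 × 113 g/cup ≈ 1040 g
water: 1.5 oz × 23/5 × 28.35 g/oz ≈ 196 g
soy sauce: 1 tbsp × 23/5 ≈ 5 tbsp
quinoa: 8 tbsp × 23/5 ≈ 37 tbsp
breadcrumbs: 1.5 cup × 23/5 × 108 g/cup ≈ 745 g

dried chickpeas: 29 oz; shredded cheddar: 1040 g; water: 196 g; soy sauce: 5 tbsp; quinoa: 37 tbsp; breadcrumbs: 745 g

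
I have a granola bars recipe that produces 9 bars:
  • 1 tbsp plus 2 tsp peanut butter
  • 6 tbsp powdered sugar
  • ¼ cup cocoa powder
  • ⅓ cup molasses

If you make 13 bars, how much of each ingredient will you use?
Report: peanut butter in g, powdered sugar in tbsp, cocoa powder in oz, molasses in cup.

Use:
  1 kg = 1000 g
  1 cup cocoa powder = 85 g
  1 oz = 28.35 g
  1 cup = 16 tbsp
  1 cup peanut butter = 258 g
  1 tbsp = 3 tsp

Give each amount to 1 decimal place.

Scaling factor: 13/9.
peanut butter: (1 tbsp + 2 tsp = 5/3 tbsp) × 13/9 ÷ 16 tbsp/cup × 258 g/cup ≈ 38.8 g
powdered sugar: 6 tbsp × 13/9 ≈ 8.7 tbsp
cocoa powder: 0.25 cup × 13/9 × 85 g/cup ÷ 28.35 g/oz ≈ 1.1 oz
molasses: 1/3 cup × 13/9 ≈ 0.5 cup

peanut butter: 38.8 g; powdered sugar: 8.7 tbsp; cocoa powder: 1.1 oz; molasses: 0.5 cup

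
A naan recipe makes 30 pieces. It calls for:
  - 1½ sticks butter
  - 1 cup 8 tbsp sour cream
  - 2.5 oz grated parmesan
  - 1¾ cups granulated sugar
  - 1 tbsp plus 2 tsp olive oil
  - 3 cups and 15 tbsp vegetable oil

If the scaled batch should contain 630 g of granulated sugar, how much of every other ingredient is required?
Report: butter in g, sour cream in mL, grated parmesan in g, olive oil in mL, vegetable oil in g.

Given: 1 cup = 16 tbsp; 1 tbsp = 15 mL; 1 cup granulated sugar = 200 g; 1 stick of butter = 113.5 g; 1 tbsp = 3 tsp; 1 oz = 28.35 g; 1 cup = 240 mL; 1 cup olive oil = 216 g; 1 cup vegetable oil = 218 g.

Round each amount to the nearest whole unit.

butter: 306 g; sour cream: 648 mL; grated parmesan: 128 g; olive oil: 45 mL; vegetable oil: 1545 g

The original recipe has 350 g of granulated sugar, so the scaling factor is 630 ÷ 350 = 9/5 = 1.8.
butter: 1.5 stick × 9/5 × 113.5 g/stick ≈ 306 g
sour cream: (1 cup + 8 tbsp = 1.5 cup) × 9/5 × 240 mL/cup = 648 mL
grated parmesan: 2.5 oz × 9/5 × 28.35 g/oz ≈ 128 g
olive oil: (1 tbsp + 2 tsp = 5/3 tbsp) × 9/5 × 15 mL/tbsp = 45 mL
vegetable oil: (3 cup + 15 tbsp = 3.9375 cup) × 9/5 × 218 g/cup ≈ 1545 g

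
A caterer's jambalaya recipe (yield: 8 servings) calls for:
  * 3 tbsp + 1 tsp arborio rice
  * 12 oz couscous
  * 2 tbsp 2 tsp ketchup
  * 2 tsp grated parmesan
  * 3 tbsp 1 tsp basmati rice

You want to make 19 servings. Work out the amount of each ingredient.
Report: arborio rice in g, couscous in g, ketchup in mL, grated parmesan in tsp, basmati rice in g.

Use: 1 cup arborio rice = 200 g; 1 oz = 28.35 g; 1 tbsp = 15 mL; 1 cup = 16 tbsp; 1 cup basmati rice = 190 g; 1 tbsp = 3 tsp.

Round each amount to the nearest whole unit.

Scaling factor: 19/8 = 2.375.
arborio rice: (3 tbsp + 1 tsp = 10/3 tbsp) × 19/8 ÷ 16 tbsp/cup × 200 g/cup ≈ 99 g
couscous: 12 oz × 19/8 × 28.35 g/oz ≈ 808 g
ketchup: (2 tbsp + 2 tsp = 8/3 tbsp) × 19/8 × 15 mL/tbsp = 95 mL
grated parmesan: 2 tsp × 19/8 ≈ 5 tsp
basmati rice: (3 tbsp + 1 tsp = 10/3 tbsp) × 19/8 ÷ 16 tbsp/cup × 190 g/cup ≈ 94 g

arborio rice: 99 g; couscous: 808 g; ketchup: 95 mL; grated parmesan: 5 tsp; basmati rice: 94 g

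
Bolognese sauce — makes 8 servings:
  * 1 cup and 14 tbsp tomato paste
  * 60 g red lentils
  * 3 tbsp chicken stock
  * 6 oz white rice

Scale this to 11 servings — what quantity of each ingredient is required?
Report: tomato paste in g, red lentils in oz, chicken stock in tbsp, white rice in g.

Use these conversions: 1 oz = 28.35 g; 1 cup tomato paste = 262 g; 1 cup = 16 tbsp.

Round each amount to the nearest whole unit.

tomato paste: 675 g; red lentils: 3 oz; chicken stock: 4 tbsp; white rice: 234 g

Scaling factor: 11/8 = 1.375.
tomato paste: (1 cup + 14 tbsp = 1.875 cup) × 11/8 × 262 g/cup ≈ 675 g
red lentils: 60 g × 11/8 ÷ 28.35 g/oz ≈ 3 oz
chicken stock: 3 tbsp × 11/8 ≈ 4 tbsp
white rice: 6 oz × 11/8 × 28.35 g/oz ≈ 234 g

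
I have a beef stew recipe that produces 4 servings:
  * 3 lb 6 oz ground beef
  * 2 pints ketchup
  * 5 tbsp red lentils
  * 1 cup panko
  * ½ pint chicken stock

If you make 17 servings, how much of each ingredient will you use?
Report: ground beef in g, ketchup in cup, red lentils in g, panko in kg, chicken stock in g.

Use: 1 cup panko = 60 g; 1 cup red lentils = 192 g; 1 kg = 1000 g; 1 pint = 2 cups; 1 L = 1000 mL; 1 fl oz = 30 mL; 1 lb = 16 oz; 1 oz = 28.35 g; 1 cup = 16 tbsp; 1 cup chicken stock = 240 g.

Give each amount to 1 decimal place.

Scaling factor: 17/4 = 4.25.
ground beef: (3 lb + 6 oz = 3.375 lb) × 17/4 × 16 oz/lb × 28.35 g/oz ≈ 6506.3 g
ketchup: 2 pint × 17/4 × 2 cup/pint = 17.0 cup
red lentils: 5 tbsp × 17/4 ÷ 16 tbsp/cup × 192 g/cup = 255.0 g
panko: 1 cup × 17/4 × 60 g/cup ÷ 1000 g/kg ≈ 0.3 kg
chicken stock: 0.5 pint × 17/4 × 2 cup/pint × 240 g/cup = 1020.0 g

ground beef: 6506.3 g; ketchup: 17.0 cup; red lentils: 255.0 g; panko: 0.3 kg; chicken stock: 1020.0 g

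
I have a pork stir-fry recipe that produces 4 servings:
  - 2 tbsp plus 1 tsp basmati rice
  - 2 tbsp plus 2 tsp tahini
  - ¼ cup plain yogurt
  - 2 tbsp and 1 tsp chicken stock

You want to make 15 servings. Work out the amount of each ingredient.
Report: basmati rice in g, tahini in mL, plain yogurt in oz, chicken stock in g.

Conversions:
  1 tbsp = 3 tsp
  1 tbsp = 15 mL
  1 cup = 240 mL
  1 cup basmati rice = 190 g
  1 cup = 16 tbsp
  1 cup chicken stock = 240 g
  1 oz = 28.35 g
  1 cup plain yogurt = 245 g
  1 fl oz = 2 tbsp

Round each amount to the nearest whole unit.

basmati rice: 104 g; tahini: 150 mL; plain yogurt: 8 oz; chicken stock: 131 g

Scaling factor: 15/4 = 3.75.
basmati rice: (2 tbsp + 1 tsp = 7/3 tbsp) × 15/4 ÷ 16 tbsp/cup × 190 g/cup ≈ 104 g
tahini: (2 tbsp + 2 tsp = 8/3 tbsp) × 15/4 × 15 mL/tbsp = 150 mL
plain yogurt: 0.25 cup × 15/4 × 245 g/cup ÷ 28.35 g/oz ≈ 8 oz
chicken stock: (2 tbsp + 1 tsp = 7/3 tbsp) × 15/4 ÷ 16 tbsp/cup × 240 g/cup ≈ 131 g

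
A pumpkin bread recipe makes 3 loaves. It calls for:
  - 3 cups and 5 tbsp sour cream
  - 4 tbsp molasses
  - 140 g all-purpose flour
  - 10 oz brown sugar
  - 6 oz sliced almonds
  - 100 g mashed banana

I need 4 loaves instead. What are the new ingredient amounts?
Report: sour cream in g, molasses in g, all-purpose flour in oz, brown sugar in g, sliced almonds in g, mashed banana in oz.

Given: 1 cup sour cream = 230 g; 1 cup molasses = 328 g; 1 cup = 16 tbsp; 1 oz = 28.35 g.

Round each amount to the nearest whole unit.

sour cream: 1016 g; molasses: 109 g; all-purpose flour: 7 oz; brown sugar: 378 g; sliced almonds: 227 g; mashed banana: 5 oz

Scaling factor: 4/3.
sour cream: (3 cup + 5 tbsp = 3.3125 cup) × 4/3 × 230 g/cup ≈ 1016 g
molasses: 4 tbsp × 4/3 ÷ 16 tbsp/cup × 328 g/cup ≈ 109 g
all-purpose flour: 140 g × 4/3 ÷ 28.35 g/oz ≈ 7 oz
brown sugar: 10 oz × 4/3 × 28.35 g/oz = 378 g
sliced almonds: 6 oz × 4/3 × 28.35 g/oz ≈ 227 g
mashed banana: 100 g × 4/3 ÷ 28.35 g/oz ≈ 5 oz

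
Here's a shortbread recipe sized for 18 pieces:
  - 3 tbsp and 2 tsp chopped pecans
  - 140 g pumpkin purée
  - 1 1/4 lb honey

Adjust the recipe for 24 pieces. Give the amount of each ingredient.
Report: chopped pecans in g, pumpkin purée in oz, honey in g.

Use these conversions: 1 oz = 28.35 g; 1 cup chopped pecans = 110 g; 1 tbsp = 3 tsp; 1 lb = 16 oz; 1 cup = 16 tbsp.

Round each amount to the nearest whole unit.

chopped pecans: 34 g; pumpkin purée: 7 oz; honey: 756 g

Scaling factor: 24/18 = 4/3.
chopped pecans: (3 tbsp + 2 tsp = 11/3 tbsp) × 4/3 ÷ 16 tbsp/cup × 110 g/cup ≈ 34 g
pumpkin purée: 140 g × 4/3 ÷ 28.35 g/oz ≈ 7 oz
honey: 1.25 lb × 4/3 × 16 oz/lb × 28.35 g/oz = 756 g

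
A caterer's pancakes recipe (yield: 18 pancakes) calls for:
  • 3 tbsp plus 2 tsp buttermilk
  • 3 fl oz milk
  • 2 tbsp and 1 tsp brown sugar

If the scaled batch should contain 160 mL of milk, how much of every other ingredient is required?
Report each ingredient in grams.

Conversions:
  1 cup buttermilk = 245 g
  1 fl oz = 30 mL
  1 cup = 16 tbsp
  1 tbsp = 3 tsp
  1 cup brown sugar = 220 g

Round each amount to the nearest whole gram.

buttermilk: 100 g; brown sugar: 57 g

The original recipe has 90 mL of milk, so the scaling factor is 160 ÷ 90 = 16/9.
buttermilk: (3 tbsp + 2 tsp = 11/3 tbsp) × 16/9 ÷ 16 tbsp/cup × 245 g/cup ≈ 100 g
brown sugar: (2 tbsp + 1 tsp = 7/3 tbsp) × 16/9 ÷ 16 tbsp/cup × 220 g/cup ≈ 57 g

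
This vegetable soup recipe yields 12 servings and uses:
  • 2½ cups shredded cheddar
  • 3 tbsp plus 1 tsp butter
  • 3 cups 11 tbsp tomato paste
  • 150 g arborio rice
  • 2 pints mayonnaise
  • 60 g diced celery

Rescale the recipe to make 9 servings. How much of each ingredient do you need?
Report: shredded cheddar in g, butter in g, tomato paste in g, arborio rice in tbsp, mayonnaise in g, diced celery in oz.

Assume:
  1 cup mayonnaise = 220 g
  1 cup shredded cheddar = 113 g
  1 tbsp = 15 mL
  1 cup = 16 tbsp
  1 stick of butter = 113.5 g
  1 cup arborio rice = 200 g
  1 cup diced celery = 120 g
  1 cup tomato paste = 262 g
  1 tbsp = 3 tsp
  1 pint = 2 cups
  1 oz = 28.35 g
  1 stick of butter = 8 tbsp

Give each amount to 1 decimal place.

Scaling factor: 9/12 = 3/4 = 0.75.
shredded cheddar: 2.5 cup × 3/4 × 113 g/cup ≈ 211.9 g
butter: (3 tbsp + 1 tsp = 10/3 tbsp) × 3/4 ÷ 8 tbsp/stick × 113.5 g/stick ≈ 35.5 g
tomato paste: (3 cup + 11 tbsp = 3.6875 cup) × 3/4 × 262 g/cup ≈ 724.6 g
arborio rice: 150 g × 3/4 ÷ 200 g/cup × 16 tbsp/cup = 9.0 tbsp
mayonnaise: 2 pint × 3/4 × 2 cup/pint × 220 g/cup = 660.0 g
diced celery: 60 g × 3/4 ÷ 28.35 g/oz ≈ 1.6 oz

shredded cheddar: 211.9 g; butter: 35.5 g; tomato paste: 724.6 g; arborio rice: 9.0 tbsp; mayonnaise: 660.0 g; diced celery: 1.6 oz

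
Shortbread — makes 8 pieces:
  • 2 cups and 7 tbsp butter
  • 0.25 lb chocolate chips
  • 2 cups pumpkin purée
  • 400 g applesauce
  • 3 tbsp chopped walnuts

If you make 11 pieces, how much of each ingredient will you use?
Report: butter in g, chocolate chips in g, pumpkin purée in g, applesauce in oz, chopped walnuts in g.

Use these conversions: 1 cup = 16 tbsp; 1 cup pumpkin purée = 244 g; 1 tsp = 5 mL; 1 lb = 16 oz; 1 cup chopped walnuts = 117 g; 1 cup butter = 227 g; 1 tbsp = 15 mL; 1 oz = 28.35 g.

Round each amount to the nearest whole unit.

butter: 761 g; chocolate chips: 156 g; pumpkin purée: 671 g; applesauce: 19 oz; chopped walnuts: 30 g

Scaling factor: 11/8 = 1.375.
butter: (2 cup + 7 tbsp = 2.4375 cup) × 11/8 × 227 g/cup ≈ 761 g
chocolate chips: 0.25 lb × 11/8 × 16 oz/lb × 28.35 g/oz ≈ 156 g
pumpkin purée: 2 cup × 11/8 × 244 g/cup = 671 g
applesauce: 400 g × 11/8 ÷ 28.35 g/oz ≈ 19 oz
chopped walnuts: 3 tbsp × 11/8 ÷ 16 tbsp/cup × 117 g/cup ≈ 30 g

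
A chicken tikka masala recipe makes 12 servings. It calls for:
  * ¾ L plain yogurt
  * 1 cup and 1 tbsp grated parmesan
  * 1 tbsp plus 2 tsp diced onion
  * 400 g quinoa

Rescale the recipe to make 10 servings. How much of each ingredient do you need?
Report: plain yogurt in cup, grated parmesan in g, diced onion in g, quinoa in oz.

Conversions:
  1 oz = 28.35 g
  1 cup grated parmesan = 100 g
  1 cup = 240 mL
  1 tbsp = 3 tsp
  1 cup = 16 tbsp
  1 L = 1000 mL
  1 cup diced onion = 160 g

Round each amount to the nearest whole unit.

Scaling factor: 10/12 = 5/6.
plain yogurt: 0.75 L × 5/6 × 1000 mL/L ÷ 240 mL/cup ≈ 3 cup
grated parmesan: (1 cup + 1 tbsp = 1.0625 cup) × 5/6 × 100 g/cup ≈ 89 g
diced onion: (1 tbsp + 2 tsp = 5/3 tbsp) × 5/6 ÷ 16 tbsp/cup × 160 g/cup ≈ 14 g
quinoa: 400 g × 5/6 ÷ 28.35 g/oz ≈ 12 oz

plain yogurt: 3 cup; grated parmesan: 89 g; diced onion: 14 g; quinoa: 12 oz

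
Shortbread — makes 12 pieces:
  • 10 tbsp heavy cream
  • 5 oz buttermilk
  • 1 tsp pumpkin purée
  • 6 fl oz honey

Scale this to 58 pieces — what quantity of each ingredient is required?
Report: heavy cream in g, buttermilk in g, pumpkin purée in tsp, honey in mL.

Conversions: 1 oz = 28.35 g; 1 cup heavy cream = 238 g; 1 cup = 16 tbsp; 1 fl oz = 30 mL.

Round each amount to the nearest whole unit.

heavy cream: 719 g; buttermilk: 685 g; pumpkin purée: 5 tsp; honey: 870 mL

Scaling factor: 58/12 = 29/6.
heavy cream: 10 tbsp × 29/6 ÷ 16 tbsp/cup × 238 g/cup ≈ 719 g
buttermilk: 5 oz × 29/6 × 28.35 g/oz ≈ 685 g
pumpkin purée: 1 tsp × 29/6 ≈ 5 tsp
honey: 6 fl oz × 29/6 × 30 mL/fl oz = 870 mL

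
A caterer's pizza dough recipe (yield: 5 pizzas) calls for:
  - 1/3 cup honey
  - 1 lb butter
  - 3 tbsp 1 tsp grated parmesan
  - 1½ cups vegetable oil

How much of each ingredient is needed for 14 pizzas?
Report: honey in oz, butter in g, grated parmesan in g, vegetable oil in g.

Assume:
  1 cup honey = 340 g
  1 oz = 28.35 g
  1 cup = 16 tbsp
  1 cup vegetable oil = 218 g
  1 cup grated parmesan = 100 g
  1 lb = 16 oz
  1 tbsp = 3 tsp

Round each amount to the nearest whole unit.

honey: 11 oz; butter: 1270 g; grated parmesan: 58 g; vegetable oil: 916 g

Scaling factor: 14/5 = 2.8.
honey: 1/3 cup × 14/5 × 340 g/cup ÷ 28.35 g/oz ≈ 11 oz
butter: 1 lb × 14/5 × 16 oz/lb × 28.35 g/oz ≈ 1270 g
grated parmesan: (3 tbsp + 1 tsp = 10/3 tbsp) × 14/5 ÷ 16 tbsp/cup × 100 g/cup ≈ 58 g
vegetable oil: 1.5 cup × 14/5 × 218 g/cup ≈ 916 g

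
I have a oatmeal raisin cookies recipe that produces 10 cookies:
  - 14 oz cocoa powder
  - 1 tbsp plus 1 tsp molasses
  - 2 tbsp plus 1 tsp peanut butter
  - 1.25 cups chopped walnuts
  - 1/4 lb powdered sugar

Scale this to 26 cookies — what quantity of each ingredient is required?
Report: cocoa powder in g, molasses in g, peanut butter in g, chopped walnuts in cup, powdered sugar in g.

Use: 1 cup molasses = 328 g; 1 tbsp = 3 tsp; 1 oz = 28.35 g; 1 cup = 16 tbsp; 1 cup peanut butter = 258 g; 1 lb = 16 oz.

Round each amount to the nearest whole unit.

cocoa powder: 1032 g; molasses: 71 g; peanut butter: 98 g; chopped walnuts: 3 cup; powdered sugar: 295 g

Scaling factor: 26/10 = 13/5 = 2.6.
cocoa powder: 14 oz × 13/5 × 28.35 g/oz ≈ 1032 g
molasses: (1 tbsp + 1 tsp = 4/3 tbsp) × 13/5 ÷ 16 tbsp/cup × 328 g/cup ≈ 71 g
peanut butter: (2 tbsp + 1 tsp = 7/3 tbsp) × 13/5 ÷ 16 tbsp/cup × 258 g/cup ≈ 98 g
chopped walnuts: 1.25 cup × 13/5 ≈ 3 cup
powdered sugar: 0.25 lb × 13/5 × 16 oz/lb × 28.35 g/oz ≈ 295 g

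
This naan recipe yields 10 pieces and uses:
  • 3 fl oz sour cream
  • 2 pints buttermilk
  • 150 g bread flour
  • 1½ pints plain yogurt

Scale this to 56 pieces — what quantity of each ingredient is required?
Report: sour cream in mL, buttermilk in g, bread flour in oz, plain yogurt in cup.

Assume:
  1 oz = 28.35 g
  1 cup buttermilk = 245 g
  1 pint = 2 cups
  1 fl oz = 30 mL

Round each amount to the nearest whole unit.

Scaling factor: 56/10 = 28/5 = 5.6.
sour cream: 3 fl oz × 28/5 × 30 mL/fl oz = 504 mL
buttermilk: 2 pint × 28/5 × 2 cup/pint × 245 g/cup = 5488 g
bread flour: 150 g × 28/5 ÷ 28.35 g/oz ≈ 30 oz
plain yogurt: 1.5 pint × 28/5 × 2 cup/pint ≈ 17 cup

sour cream: 504 mL; buttermilk: 5488 g; bread flour: 30 oz; plain yogurt: 17 cup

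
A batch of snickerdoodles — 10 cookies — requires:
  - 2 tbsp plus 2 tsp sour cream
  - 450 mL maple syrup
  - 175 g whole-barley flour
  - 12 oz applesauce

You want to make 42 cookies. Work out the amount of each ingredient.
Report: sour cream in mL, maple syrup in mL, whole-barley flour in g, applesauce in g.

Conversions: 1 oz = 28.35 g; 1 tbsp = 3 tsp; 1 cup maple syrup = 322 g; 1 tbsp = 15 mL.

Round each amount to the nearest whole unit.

sour cream: 168 mL; maple syrup: 1890 mL; whole-barley flour: 735 g; applesauce: 1429 g

Scaling factor: 42/10 = 21/5 = 4.2.
sour cream: (2 tbsp + 2 tsp = 8/3 tbsp) × 21/5 × 15 mL/tbsp = 168 mL
maple syrup: 450 mL × 21/5 = 1890 mL
whole-barley flour: 175 g × 21/5 = 735 g
applesauce: 12 oz × 21/5 × 28.35 g/oz ≈ 1429 g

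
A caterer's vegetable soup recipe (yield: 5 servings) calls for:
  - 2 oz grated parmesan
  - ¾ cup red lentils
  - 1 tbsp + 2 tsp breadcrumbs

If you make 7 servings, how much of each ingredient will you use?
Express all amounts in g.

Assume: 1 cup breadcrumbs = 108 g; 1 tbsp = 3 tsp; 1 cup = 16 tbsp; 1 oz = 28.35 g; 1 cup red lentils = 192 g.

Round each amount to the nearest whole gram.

grated parmesan: 79 g; red lentils: 202 g; breadcrumbs: 16 g

Scaling factor: 7/5 = 1.4.
grated parmesan: 2 oz × 7/5 × 28.35 g/oz ≈ 79 g
red lentils: 0.75 cup × 7/5 × 192 g/cup ≈ 202 g
breadcrumbs: (1 tbsp + 2 tsp = 5/3 tbsp) × 7/5 ÷ 16 tbsp/cup × 108 g/cup ≈ 16 g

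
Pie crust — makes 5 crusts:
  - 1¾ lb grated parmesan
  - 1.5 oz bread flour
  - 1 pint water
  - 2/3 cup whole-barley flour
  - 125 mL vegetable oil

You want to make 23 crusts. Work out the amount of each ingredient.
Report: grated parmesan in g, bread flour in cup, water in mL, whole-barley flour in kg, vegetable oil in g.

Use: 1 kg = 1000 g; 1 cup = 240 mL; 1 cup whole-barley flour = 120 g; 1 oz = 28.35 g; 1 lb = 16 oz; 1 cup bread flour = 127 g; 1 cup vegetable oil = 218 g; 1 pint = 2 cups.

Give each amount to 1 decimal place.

Scaling factor: 23/5 = 4.6.
grated parmesan: 1.75 lb × 23/5 × 16 oz/lb × 28.35 g/oz ≈ 3651.5 g
bread flour: 1.5 oz × 23/5 × 28.35 g/oz ÷ 127 g/cup ≈ 1.5 cup
water: 1 pint × 23/5 × 2 cup/pint × 240 mL/cup = 2208.0 mL
whole-barley flour: 2/3 cup × 23/5 × 120 g/cup ÷ 1000 g/kg ≈ 0.4 kg
vegetable oil: 125 mL × 23/5 ÷ 240 mL/cup × 218 g/cup ≈ 522.3 g

grated parmesan: 3651.5 g; bread flour: 1.5 cup; water: 2208.0 mL; whole-barley flour: 0.4 kg; vegetable oil: 522.3 g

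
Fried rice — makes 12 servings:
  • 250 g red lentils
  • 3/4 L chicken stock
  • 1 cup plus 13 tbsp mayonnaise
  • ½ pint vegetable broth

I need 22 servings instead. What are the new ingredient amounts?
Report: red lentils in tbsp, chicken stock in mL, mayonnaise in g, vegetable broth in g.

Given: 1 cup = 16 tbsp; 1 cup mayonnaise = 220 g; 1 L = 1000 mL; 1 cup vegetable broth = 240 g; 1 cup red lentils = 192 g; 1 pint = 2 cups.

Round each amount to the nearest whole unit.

Scaling factor: 22/12 = 11/6.
red lentils: 250 g × 11/6 ÷ 192 g/cup × 16 tbsp/cup ≈ 38 tbsp
chicken stock: 0.75 L × 11/6 × 1000 mL/L = 1375 mL
mayonnaise: (1 cup + 13 tbsp = 1.8125 cup) × 11/6 × 220 g/cup ≈ 731 g
vegetable broth: 0.5 pint × 11/6 × 2 cup/pint × 240 g/cup = 440 g

red lentils: 38 tbsp; chicken stock: 1375 mL; mayonnaise: 731 g; vegetable broth: 440 g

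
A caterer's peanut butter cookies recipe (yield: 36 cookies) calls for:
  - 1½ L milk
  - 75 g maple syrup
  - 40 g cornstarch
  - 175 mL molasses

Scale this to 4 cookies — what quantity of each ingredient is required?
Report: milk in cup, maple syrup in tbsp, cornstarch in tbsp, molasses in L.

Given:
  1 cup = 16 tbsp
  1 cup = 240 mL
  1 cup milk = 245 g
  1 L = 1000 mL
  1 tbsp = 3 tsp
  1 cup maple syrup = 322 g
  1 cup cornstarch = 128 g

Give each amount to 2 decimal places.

milk: 0.69 cup; maple syrup: 0.41 tbsp; cornstarch: 0.56 tbsp; molasses: 0.02 L

Scaling factor: 4/36 = 1/9.
milk: 1.5 L × 1/9 × 1000 mL/L ÷ 240 mL/cup ≈ 0.69 cup
maple syrup: 75 g × 1/9 ÷ 322 g/cup × 16 tbsp/cup ≈ 0.41 tbsp
cornstarch: 40 g × 1/9 ÷ 128 g/cup × 16 tbsp/cup ≈ 0.56 tbsp
molasses: 175 mL × 1/9 ÷ 1000 mL/L ≈ 0.02 L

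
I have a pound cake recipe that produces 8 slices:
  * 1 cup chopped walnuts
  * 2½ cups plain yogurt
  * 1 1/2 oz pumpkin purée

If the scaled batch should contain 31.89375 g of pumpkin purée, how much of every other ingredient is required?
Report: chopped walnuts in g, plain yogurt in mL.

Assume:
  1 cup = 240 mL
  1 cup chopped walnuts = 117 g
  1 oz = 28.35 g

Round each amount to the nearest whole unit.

chopped walnuts: 88 g; plain yogurt: 450 mL

The original recipe has 42.525 g of pumpkin purée, so the scaling factor is 31.89375 ÷ 42.525 = 3/4 = 0.75.
chopped walnuts: 1 cup × 3/4 × 117 g/cup ≈ 88 g
plain yogurt: 2.5 cup × 3/4 × 240 mL/cup = 450 mL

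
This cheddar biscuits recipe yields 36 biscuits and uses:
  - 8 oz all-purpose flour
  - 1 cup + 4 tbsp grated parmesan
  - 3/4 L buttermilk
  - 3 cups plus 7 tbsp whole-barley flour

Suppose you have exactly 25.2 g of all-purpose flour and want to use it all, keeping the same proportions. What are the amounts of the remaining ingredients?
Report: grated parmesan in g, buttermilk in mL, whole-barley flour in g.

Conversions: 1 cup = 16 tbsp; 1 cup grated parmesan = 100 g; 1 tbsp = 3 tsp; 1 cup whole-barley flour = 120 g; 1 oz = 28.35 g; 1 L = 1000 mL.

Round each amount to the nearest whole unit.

grated parmesan: 14 g; buttermilk: 83 mL; whole-barley flour: 46 g

The original recipe has 226.8 g of all-purpose flour, so the scaling factor is 25.2 ÷ 226.8 = 1/9.
grated parmesan: (1 cup + 4 tbsp = 1.25 cup) × 1/9 × 100 g/cup ≈ 14 g
buttermilk: 0.75 L × 1/9 × 1000 mL/L ≈ 83 mL
whole-barley flour: (3 cup + 7 tbsp = 3.4375 cup) × 1/9 × 120 g/cup ≈ 46 g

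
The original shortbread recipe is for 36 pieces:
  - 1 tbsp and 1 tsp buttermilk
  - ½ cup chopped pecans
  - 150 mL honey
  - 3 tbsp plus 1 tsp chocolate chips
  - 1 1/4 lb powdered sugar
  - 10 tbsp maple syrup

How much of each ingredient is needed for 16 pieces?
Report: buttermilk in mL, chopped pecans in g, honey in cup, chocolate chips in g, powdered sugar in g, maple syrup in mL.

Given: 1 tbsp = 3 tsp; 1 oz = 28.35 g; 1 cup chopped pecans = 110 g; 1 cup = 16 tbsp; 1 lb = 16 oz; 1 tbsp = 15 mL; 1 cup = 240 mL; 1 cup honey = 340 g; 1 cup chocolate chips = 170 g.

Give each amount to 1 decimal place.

buttermilk: 8.9 mL; chopped pecans: 24.4 g; honey: 0.3 cup; chocolate chips: 15.7 g; powdered sugar: 252.0 g; maple syrup: 66.7 mL

Scaling factor: 16/36 = 4/9.
buttermilk: (1 tbsp + 1 tsp = 4/3 tbsp) × 4/9 × 15 mL/tbsp ≈ 8.9 mL
chopped pecans: 0.5 cup × 4/9 × 110 g/cup ≈ 24.4 g
honey: 150 mL × 4/9 ÷ 240 mL/cup ≈ 0.3 cup
chocolate chips: (3 tbsp + 1 tsp = 10/3 tbsp) × 4/9 ÷ 16 tbsp/cup × 170 g/cup ≈ 15.7 g
powdered sugar: 1.25 lb × 4/9 × 16 oz/lb × 28.35 g/oz = 252.0 g
maple syrup: 10 tbsp × 4/9 × 15 mL/tbsp ≈ 66.7 mL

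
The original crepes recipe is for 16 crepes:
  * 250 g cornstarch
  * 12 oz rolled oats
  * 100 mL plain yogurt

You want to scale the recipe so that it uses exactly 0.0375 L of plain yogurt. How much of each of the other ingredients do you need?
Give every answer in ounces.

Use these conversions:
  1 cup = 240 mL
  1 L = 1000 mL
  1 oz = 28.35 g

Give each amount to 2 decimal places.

The original recipe has 0.1 L of plain yogurt, so the scaling factor is 0.0375 ÷ 0.1 = 3/8 = 0.375.
cornstarch: 250 g × 3/8 ÷ 28.35 g/oz ≈ 3.31 oz
rolled oats: 12 oz × 3/8 = 4.50 oz

cornstarch: 3.31 oz; rolled oats: 4.50 oz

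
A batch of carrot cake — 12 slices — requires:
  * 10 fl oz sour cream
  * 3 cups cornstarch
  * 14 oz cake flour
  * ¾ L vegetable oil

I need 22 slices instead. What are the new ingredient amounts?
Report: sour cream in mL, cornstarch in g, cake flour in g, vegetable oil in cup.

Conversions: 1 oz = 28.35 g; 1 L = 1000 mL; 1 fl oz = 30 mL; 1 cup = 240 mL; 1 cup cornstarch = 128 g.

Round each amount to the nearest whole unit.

sour cream: 550 mL; cornstarch: 704 g; cake flour: 728 g; vegetable oil: 6 cup

Scaling factor: 22/12 = 11/6.
sour cream: 10 fl oz × 11/6 × 30 mL/fl oz = 550 mL
cornstarch: 3 cup × 11/6 × 128 g/cup = 704 g
cake flour: 14 oz × 11/6 × 28.35 g/oz ≈ 728 g
vegetable oil: 0.75 L × 11/6 × 1000 mL/L ÷ 240 mL/cup ≈ 6 cup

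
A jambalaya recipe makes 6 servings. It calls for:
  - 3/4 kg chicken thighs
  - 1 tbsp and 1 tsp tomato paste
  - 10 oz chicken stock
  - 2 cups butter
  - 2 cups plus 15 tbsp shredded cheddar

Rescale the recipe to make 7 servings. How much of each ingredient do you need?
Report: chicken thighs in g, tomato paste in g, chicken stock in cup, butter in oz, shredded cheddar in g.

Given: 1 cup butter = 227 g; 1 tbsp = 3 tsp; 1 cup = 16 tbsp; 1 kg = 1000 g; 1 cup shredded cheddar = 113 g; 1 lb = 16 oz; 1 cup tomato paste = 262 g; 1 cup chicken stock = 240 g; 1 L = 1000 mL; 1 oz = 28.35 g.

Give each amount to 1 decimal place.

Scaling factor: 7/6.
chicken thighs: 0.75 kg × 7/6 × 1000 g/kg = 875.0 g
tomato paste: (1 tbsp + 1 tsp = 4/3 tbsp) × 7/6 ÷ 16 tbsp/cup × 262 g/cup ≈ 25.5 g
chicken stock: 10 oz × 7/6 × 28.35 g/oz ÷ 240 g/cup ≈ 1.4 cup
butter: 2 cup × 7/6 × 227 g/cup ÷ 28.35 g/oz ≈ 18.7 oz
shredded cheddar: (2 cup + 15 tbsp = 2.9375 cup) × 7/6 × 113 g/cup ≈ 387.3 g

chicken thighs: 875.0 g; tomato paste: 25.5 g; chicken stock: 1.4 cup; butter: 18.7 oz; shredded cheddar: 387.3 g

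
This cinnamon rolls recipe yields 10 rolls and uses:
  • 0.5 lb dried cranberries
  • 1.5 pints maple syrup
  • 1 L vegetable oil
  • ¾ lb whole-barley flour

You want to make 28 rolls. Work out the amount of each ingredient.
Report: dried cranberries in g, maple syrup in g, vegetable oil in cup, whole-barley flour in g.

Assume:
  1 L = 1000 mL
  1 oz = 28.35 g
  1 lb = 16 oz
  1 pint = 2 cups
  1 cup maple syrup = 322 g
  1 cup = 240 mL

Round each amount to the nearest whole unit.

dried cranberries: 635 g; maple syrup: 2705 g; vegetable oil: 12 cup; whole-barley flour: 953 g

Scaling factor: 28/10 = 14/5 = 2.8.
dried cranberries: 0.5 lb × 14/5 × 16 oz/lb × 28.35 g/oz ≈ 635 g
maple syrup: 1.5 pint × 14/5 × 2 cup/pint × 322 g/cup ≈ 2705 g
vegetable oil: 1 L × 14/5 × 1000 mL/L ÷ 240 mL/cup ≈ 12 cup
whole-barley flour: 0.75 lb × 14/5 × 16 oz/lb × 28.35 g/oz ≈ 953 g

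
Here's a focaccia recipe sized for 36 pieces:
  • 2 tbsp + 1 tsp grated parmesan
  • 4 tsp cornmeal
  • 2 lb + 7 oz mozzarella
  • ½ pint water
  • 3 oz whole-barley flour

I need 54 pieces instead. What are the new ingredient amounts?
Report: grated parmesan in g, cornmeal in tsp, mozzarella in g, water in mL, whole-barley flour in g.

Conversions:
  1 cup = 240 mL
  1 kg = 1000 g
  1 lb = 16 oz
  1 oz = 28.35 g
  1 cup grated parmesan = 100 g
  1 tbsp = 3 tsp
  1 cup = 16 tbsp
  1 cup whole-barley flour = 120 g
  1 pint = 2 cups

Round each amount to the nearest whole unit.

Scaling factor: 54/36 = 3/2 = 1.5.
grated parmesan: (2 tbsp + 1 tsp = 7/3 tbsp) × 3/2 ÷ 16 tbsp/cup × 100 g/cup ≈ 22 g
cornmeal: 4 tsp × 3/2 = 6 tsp
mozzarella: (2 lb + 7 oz = 2.4375 lb) × 3/2 × 16 oz/lb × 28.35 g/oz ≈ 1658 g
water: 0.5 pint × 3/2 × 2 cup/pint × 240 mL/cup = 360 mL
whole-barley flour: 3 oz × 3/2 × 28.35 g/oz ≈ 128 g

grated parmesan: 22 g; cornmeal: 6 tsp; mozzarella: 1658 g; water: 360 mL; whole-barley flour: 128 g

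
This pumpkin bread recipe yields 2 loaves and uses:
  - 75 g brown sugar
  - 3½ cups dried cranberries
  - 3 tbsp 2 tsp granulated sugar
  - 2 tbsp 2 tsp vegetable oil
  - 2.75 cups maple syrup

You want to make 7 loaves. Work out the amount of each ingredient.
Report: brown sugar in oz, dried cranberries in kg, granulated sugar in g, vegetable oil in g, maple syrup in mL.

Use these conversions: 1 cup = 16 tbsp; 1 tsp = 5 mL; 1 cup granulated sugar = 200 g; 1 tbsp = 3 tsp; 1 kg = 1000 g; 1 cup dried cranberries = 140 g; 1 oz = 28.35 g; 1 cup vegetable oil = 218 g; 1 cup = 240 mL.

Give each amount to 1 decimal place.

brown sugar: 9.3 oz; dried cranberries: 1.7 kg; granulated sugar: 160.4 g; vegetable oil: 127.2 g; maple syrup: 2310.0 mL

Scaling factor: 7/2 = 3.5.
brown sugar: 75 g × 7/2 ÷ 28.35 g/oz ≈ 9.3 oz
dried cranberries: 3.5 cup × 7/2 × 140 g/cup ÷ 1000 g/kg ≈ 1.7 kg
granulated sugar: (3 tbsp + 2 tsp = 11/3 tbsp) × 7/2 ÷ 16 tbsp/cup × 200 g/cup ≈ 160.4 g
vegetable oil: (2 tbsp + 2 tsp = 8/3 tbsp) × 7/2 ÷ 16 tbsp/cup × 218 g/cup ≈ 127.2 g
maple syrup: 2.75 cup × 7/2 × 240 mL/cup = 2310.0 mL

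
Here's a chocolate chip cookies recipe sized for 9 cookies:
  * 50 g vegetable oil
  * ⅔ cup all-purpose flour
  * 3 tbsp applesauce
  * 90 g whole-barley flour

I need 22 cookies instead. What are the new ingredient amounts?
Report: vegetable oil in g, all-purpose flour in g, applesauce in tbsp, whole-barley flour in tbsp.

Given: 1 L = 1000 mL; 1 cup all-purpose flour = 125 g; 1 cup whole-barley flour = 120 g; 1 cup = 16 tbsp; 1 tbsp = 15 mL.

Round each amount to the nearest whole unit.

vegetable oil: 122 g; all-purpose flour: 204 g; applesauce: 7 tbsp; whole-barley flour: 29 tbsp

Scaling factor: 22/9.
vegetable oil: 50 g × 22/9 ≈ 122 g
all-purpose flour: 2/3 cup × 22/9 × 125 g/cup ≈ 204 g
applesauce: 3 tbsp × 22/9 ≈ 7 tbsp
whole-barley flour: 90 g × 22/9 ÷ 120 g/cup × 16 tbsp/cup ≈ 29 tbsp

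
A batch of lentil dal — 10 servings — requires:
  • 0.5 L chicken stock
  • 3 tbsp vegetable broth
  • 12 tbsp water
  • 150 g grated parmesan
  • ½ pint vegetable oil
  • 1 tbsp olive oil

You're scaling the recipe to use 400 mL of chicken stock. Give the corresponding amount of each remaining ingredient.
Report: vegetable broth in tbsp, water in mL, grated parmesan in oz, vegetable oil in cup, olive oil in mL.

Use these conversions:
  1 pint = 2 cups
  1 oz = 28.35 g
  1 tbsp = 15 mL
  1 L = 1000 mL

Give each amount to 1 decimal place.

The original recipe has 500 mL of chicken stock, so the scaling factor is 400 ÷ 500 = 4/5 = 0.8.
vegetable broth: 3 tbsp × 4/5 = 2.4 tbsp
water: 12 tbsp × 4/5 × 15 mL/tbsp = 144.0 mL
grated parmesan: 150 g × 4/5 ÷ 28.35 g/oz ≈ 4.2 oz
vegetable oil: 0.5 pint × 4/5 × 2 cup/pint = 0.8 cup
olive oil: 1 tbsp × 4/5 × 15 mL/tbsp = 12.0 mL

vegetable broth: 2.4 tbsp; water: 144.0 mL; grated parmesan: 4.2 oz; vegetable oil: 0.8 cup; olive oil: 12.0 mL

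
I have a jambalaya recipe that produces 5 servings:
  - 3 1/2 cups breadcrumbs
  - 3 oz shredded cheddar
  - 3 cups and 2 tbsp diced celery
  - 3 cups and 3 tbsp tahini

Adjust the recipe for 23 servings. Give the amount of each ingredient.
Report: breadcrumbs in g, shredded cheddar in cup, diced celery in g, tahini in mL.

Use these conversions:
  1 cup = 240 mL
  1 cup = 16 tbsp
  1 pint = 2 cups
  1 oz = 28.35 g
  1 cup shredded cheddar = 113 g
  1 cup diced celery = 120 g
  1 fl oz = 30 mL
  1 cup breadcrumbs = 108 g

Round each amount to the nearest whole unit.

Scaling factor: 23/5 = 4.6.
breadcrumbs: 3.5 cup × 23/5 × 108 g/cup ≈ 1739 g
shredded cheddar: 3 oz × 23/5 × 28.35 g/oz ÷ 113 g/cup ≈ 3 cup
diced celery: (3 cup + 2 tbsp = 3.125 cup) × 23/5 × 120 g/cup = 1725 g
tahini: (3 cup + 3 tbsp = 3.1875 cup) × 23/5 × 240 mL/cup = 3519 mL

breadcrumbs: 1739 g; shredded cheddar: 3 cup; diced celery: 1725 g; tahini: 3519 mL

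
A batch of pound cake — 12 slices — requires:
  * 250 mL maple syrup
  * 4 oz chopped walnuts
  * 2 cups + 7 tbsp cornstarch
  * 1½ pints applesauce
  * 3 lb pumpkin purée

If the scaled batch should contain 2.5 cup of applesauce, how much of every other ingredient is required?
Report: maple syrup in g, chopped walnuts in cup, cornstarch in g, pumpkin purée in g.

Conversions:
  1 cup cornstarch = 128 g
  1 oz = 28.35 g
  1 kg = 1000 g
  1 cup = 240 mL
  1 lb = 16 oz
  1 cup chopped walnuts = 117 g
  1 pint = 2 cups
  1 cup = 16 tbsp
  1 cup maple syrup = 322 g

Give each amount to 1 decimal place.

The original recipe has 3 cup of applesauce, so the scaling factor is 2.5 ÷ 3 = 5/6.
maple syrup: 250 mL × 5/6 ÷ 240 mL/cup × 322 g/cup ≈ 279.5 g
chopped walnuts: 4 oz × 5/6 × 28.35 g/oz ÷ 117 g/cup ≈ 0.8 cup
cornstarch: (2 cup + 7 tbsp = 2.4375 cup) × 5/6 × 128 g/cup = 260.0 g
pumpkin purée: 3 lb × 5/6 × 16 oz/lb × 28.35 g/oz = 1134.0 g

maple syrup: 279.5 g; chopped walnuts: 0.8 cup; cornstarch: 260.0 g; pumpkin purée: 1134.0 g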